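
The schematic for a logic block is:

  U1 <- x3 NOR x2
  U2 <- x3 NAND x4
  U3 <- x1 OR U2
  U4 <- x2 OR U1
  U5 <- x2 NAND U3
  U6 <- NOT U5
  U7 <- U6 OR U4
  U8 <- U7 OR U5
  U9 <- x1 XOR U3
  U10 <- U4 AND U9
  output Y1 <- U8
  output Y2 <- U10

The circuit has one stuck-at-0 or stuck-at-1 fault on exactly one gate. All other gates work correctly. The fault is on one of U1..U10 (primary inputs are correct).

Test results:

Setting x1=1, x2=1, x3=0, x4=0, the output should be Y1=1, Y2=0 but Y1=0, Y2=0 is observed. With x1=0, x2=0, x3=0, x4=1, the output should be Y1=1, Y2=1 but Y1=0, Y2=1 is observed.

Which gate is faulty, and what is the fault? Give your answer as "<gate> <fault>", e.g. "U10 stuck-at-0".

Fault-free values for test 1 (x1=1, x2=1, x3=0, x4=0): U1=0, U2=1, U3=1, U4=1, U5=0, U6=1, U7=1, U8=1, U9=0, U10=0, giving Y1=1, Y2=0. Observed Y1=0, Y2=0.
Test 1: faults giving observed Y1=0, Y2=0 are {U7 stuck-at-0, U8 stuck-at-0}.
Test 2 (x1=0, x2=0, x3=0, x4=1): fault-free U1=1, U2=1, U3=1, U4=1, U5=1, U6=0, U7=1, U8=1, U9=1, U10=1 → Y1=1, Y2=1; observed Y1=0, Y2=1. Eliminates U7 stuck-at-0.
Only U8 stuck-at-0 is consistent with every test.

U8 stuck-at-0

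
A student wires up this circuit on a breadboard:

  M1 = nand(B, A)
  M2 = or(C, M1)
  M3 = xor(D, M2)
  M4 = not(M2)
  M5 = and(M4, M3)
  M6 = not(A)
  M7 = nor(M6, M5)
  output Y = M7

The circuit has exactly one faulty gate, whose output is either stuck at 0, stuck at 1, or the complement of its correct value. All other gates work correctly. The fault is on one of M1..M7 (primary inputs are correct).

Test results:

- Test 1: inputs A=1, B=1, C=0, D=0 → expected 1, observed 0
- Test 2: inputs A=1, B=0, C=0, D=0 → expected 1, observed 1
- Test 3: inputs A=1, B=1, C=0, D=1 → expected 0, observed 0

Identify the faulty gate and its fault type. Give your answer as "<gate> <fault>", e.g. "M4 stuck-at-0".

Fault-free values for test 1 (A=1, B=1, C=0, D=0): M1=0, M2=0, M3=0, M4=1, M5=0, M6=0, M7=1, giving Y=1. Observed 0.
Test 1: faults giving observed 0 are {M3 stuck-at-1, M3 inverted output, M5 stuck-at-1, M5 inverted output, M6 stuck-at-1, M6 inverted output, M7 stuck-at-0, M7 inverted output}.
Test 2 (A=1, B=0, C=0, D=0): fault-free M1=1, M2=1, M3=1, M4=0, M5=0, M6=0, M7=1 → 1; observed 1. Eliminates M5 stuck-at-1, M5 inverted output, M6 stuck-at-1, M6 inverted output, M7 stuck-at-0, M7 inverted output.
Test 3 (A=1, B=1, C=0, D=1): fault-free M1=0, M2=0, M3=1, M4=1, M5=1, M6=0, M7=0 → 0; observed 0. Eliminates M3 inverted output.
Only M3 stuck-at-1 is consistent with every test.

M3 stuck-at-1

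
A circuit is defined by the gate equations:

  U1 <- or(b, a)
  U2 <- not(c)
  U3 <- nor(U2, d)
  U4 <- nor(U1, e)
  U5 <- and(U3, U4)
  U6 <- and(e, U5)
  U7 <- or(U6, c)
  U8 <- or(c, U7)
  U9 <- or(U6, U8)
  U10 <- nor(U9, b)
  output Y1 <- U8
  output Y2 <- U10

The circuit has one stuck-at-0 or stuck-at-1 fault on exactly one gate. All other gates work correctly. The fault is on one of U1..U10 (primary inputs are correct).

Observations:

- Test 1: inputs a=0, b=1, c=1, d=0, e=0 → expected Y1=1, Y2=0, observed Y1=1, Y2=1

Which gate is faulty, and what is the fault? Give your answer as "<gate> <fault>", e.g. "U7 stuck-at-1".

Fault-free values for test 1 (a=0, b=1, c=1, d=0, e=0): U1=1, U2=0, U3=1, U4=0, U5=0, U6=0, U7=1, U8=1, U9=1, U10=0, giving Y1=1, Y2=0. Observed Y1=1, Y2=1.
Test 1: faults giving observed Y1=1, Y2=1 are {U10 stuck-at-1}.
Only U10 stuck-at-1 is consistent with every test.

U10 stuck-at-1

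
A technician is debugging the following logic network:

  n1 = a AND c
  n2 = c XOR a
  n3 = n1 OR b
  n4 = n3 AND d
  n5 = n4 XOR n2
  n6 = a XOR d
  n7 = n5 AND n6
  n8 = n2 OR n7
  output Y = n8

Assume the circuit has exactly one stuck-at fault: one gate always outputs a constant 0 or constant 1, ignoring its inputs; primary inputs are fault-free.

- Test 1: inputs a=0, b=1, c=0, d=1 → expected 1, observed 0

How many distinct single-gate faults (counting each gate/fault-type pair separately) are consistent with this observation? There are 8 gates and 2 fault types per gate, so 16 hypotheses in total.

Fault-free: n1=0, n2=0, n3=1, n4=1, n5=1, n6=1, n7=1, n8=1 → 1. Observed 0.
  n1: none of the 2 fault types match ✗
  n2: none of the 2 fault types match ✗
  n3: stuck-at-0 ✓; others ✗
  n4: stuck-at-0 ✓; others ✗
  n5: stuck-at-0 ✓; others ✗
  n6: stuck-at-0 ✓; others ✗
  n7: stuck-at-0 ✓; others ✗
  n8: stuck-at-0 ✓; others ✗
Consistent faults: {n3 stuck-at-0, n4 stuck-at-0, n5 stuck-at-0, n6 stuck-at-0, n7 stuck-at-0, n8 stuck-at-0} — 6 in all.

6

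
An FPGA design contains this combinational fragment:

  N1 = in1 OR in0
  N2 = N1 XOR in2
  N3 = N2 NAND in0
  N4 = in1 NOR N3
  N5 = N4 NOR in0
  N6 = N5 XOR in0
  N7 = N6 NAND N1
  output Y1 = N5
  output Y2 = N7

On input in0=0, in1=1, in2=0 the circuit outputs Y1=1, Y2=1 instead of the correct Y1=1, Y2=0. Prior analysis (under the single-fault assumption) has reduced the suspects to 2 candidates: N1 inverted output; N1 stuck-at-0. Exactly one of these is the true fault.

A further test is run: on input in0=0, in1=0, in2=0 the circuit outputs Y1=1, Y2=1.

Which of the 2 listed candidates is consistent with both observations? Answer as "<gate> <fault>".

N1 stuck-at-0

Evaluate each candidate on input in0=0, in1=0, in2=0:
  N1 inverted output: N1=1 [inverted output], N2=1, N3=1, N4=0, N5=1, N6=1, N7=0 → Y1=1, Y2=0 — eliminated
  N1 stuck-at-0: N1=0 [stuck-at-0], N2=0, N3=1, N4=0, N5=1, N6=1, N7=1 → Y1=1, Y2=1 — matches
Only N1 stuck-at-0 reproduces the observed Y1=1, Y2=1.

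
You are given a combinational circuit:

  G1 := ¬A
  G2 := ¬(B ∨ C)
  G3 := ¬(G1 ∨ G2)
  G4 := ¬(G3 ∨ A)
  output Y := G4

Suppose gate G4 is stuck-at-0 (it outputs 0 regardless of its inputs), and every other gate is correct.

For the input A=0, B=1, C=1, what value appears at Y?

0

Propagate with G4 forced: G1=1, G2=0, G3=0, G4=0 [stuck-at-0].
So Y = 0. (Without the fault it would be 1.)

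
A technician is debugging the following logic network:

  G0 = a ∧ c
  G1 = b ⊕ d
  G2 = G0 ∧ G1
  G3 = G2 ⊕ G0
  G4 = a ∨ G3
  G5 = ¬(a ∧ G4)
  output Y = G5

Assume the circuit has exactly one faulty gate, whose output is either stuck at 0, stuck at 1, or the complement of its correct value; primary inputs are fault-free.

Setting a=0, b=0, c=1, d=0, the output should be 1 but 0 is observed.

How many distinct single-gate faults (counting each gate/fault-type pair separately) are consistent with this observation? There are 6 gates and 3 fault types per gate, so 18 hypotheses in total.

Fault-free: G0=0, G1=0, G2=0, G3=0, G4=0, G5=1 → 1. Observed 0.
  G0: none of the 3 fault types match ✗
  G1: none of the 3 fault types match ✗
  G2: none of the 3 fault types match ✗
  G3: none of the 3 fault types match ✗
  G4: none of the 3 fault types match ✗
  G5: stuck-at-0, inverted output ✓; others ✗
Consistent faults: {G5 stuck-at-0, G5 inverted output} — 2 in all.

2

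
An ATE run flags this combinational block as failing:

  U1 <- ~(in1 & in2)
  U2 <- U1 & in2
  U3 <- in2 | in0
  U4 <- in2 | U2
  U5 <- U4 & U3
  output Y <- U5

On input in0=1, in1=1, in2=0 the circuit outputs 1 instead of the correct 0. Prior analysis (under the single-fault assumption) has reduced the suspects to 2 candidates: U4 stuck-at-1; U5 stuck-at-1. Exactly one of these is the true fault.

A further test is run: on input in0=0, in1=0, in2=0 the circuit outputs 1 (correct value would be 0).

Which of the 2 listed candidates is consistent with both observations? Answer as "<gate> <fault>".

U5 stuck-at-1

Evaluate each candidate on input in0=0, in1=0, in2=0:
  U4 stuck-at-1: U1=1, U2=0, U3=0, U4=1 [stuck-at-1], U5=0 → 0 — eliminated
  U5 stuck-at-1: U1=1, U2=0, U3=0, U4=0, U5=1 [stuck-at-1] → 1 — matches
Only U5 stuck-at-1 reproduces the observed 1.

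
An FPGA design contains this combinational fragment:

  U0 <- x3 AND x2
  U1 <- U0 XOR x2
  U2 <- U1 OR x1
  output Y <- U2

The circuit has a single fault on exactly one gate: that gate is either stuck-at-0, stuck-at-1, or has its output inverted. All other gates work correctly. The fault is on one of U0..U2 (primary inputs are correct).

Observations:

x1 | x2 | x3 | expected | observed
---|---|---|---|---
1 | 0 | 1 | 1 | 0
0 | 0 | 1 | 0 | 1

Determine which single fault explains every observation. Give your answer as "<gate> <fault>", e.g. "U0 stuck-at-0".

Fault-free values for test 1 (x1=1, x2=0, x3=1): U0=0, U1=0, U2=1, giving Y=1. Observed 0.
Test 1: faults giving observed 0 are {U2 stuck-at-0, U2 inverted output}.
Test 2 (x1=0, x2=0, x3=1): fault-free U0=0, U1=0, U2=0 → 0; observed 1. Eliminates U2 stuck-at-0.
Only U2 inverted output is consistent with every test.

U2 inverted output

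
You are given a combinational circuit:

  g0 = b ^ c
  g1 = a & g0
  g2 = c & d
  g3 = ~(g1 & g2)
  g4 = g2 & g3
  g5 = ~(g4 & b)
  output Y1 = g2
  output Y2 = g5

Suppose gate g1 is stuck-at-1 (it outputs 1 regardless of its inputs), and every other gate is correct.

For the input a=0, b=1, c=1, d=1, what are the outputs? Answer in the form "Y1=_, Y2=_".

Y1=1, Y2=1

Propagate with g1 forced: g0=0, g1=1 [stuck-at-1], g2=1, g3=0, g4=0, g5=1.
So the outputs are Y1=1, Y2=1. (Without the fault they would be Y1=1, Y2=0.)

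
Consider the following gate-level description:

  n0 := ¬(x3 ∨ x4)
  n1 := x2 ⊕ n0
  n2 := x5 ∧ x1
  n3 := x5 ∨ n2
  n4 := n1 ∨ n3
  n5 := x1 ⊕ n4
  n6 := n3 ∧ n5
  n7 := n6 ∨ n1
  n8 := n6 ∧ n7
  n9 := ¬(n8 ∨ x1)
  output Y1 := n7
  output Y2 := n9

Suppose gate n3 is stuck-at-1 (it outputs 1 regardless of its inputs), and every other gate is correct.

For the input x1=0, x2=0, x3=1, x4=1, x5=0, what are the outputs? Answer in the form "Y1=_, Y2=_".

Y1=1, Y2=0

Propagate with n3 forced: n0=0, n1=0, n2=0, n3=1 [stuck-at-1], n4=1, n5=1, n6=1, n7=1, n8=1, n9=0.
So the outputs are Y1=1, Y2=0. (Without the fault they would be Y1=0, Y2=1.)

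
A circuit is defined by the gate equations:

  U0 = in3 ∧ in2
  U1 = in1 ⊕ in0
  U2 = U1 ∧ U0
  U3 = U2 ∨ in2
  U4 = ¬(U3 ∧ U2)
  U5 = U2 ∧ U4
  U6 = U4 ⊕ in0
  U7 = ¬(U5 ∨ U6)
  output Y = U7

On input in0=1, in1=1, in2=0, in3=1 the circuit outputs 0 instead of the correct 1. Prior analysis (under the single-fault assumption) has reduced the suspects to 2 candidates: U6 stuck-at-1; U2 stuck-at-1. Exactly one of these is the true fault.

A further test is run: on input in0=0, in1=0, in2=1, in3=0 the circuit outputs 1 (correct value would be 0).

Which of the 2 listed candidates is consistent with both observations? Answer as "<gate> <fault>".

Evaluate each candidate on input in0=0, in1=0, in2=1, in3=0:
  U6 stuck-at-1: U0=0, U1=0, U2=0, U3=1, U4=1, U5=0, U6=1 [stuck-at-1], U7=0 → 0 — eliminated
  U2 stuck-at-1: U0=0, U1=0, U2=1 [stuck-at-1], U3=1, U4=0, U5=0, U6=0, U7=1 → 1 — matches
Only U2 stuck-at-1 reproduces the observed 1.

U2 stuck-at-1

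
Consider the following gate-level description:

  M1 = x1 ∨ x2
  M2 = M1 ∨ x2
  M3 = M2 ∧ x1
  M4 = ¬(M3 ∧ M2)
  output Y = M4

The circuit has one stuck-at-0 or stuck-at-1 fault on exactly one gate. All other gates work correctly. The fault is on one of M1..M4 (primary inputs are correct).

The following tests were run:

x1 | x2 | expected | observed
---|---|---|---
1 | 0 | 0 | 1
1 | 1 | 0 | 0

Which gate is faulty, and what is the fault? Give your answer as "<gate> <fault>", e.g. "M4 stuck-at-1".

M1 stuck-at-0

Fault-free values for test 1 (x1=1, x2=0): M1=1, M2=1, M3=1, M4=0, giving Y=0. Observed 1.
Test 1: faults giving observed 1 are {M1 stuck-at-0, M2 stuck-at-0, M3 stuck-at-0, M4 stuck-at-1}.
Test 2 (x1=1, x2=1): fault-free M1=1, M2=1, M3=1, M4=0 → 0; observed 0. Eliminates M2 stuck-at-0, M3 stuck-at-0, M4 stuck-at-1.
Only M1 stuck-at-0 is consistent with every test.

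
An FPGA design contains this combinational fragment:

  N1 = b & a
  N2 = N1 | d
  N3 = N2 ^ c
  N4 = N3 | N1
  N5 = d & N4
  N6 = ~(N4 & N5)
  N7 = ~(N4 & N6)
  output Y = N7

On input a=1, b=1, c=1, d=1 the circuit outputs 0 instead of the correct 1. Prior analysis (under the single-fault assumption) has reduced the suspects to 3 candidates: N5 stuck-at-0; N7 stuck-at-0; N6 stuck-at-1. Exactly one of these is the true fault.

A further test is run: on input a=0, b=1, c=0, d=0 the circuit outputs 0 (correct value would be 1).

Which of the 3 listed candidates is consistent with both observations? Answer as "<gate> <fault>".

N7 stuck-at-0

Evaluate each candidate on input a=0, b=1, c=0, d=0:
  N5 stuck-at-0: N1=0, N2=0, N3=0, N4=0, N5=0 [stuck-at-0], N6=1, N7=1 → 1 — eliminated
  N7 stuck-at-0: N1=0, N2=0, N3=0, N4=0, N5=0, N6=1, N7=0 [stuck-at-0] → 0 — matches
  N6 stuck-at-1: N1=0, N2=0, N3=0, N4=0, N5=0, N6=1 [stuck-at-1], N7=1 → 1 — eliminated
Only N7 stuck-at-0 reproduces the observed 0.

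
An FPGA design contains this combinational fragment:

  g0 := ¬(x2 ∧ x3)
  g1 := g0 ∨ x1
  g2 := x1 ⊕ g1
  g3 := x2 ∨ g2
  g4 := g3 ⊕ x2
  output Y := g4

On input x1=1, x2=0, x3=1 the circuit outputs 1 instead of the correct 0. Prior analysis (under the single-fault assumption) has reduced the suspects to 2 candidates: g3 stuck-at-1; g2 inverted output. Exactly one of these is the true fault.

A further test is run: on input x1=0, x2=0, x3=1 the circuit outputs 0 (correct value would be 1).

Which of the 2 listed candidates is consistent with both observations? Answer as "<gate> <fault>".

g2 inverted output

Evaluate each candidate on input x1=0, x2=0, x3=1:
  g3 stuck-at-1: g0=1, g1=1, g2=1, g3=1 [stuck-at-1], g4=1 → 1 — eliminated
  g2 inverted output: g0=1, g1=1, g2=0 [inverted output], g3=0, g4=0 → 0 — matches
Only g2 inverted output reproduces the observed 0.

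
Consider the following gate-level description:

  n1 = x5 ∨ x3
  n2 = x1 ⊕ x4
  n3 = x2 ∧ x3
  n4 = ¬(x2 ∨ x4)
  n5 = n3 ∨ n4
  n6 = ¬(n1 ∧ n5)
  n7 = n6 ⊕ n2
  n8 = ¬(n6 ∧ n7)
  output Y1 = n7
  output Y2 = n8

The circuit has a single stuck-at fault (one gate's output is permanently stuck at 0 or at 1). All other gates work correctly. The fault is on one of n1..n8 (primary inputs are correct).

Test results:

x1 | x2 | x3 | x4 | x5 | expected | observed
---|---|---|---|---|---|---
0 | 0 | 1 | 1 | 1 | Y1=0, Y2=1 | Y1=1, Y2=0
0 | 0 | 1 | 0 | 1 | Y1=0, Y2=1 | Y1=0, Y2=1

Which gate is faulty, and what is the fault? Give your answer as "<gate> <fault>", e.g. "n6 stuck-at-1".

Fault-free values for test 1 (x1=0, x2=0, x3=1, x4=1, x5=1): n1=1, n2=1, n3=0, n4=0, n5=0, n6=1, n7=0, n8=1, giving Y1=0, Y2=1. Observed Y1=1, Y2=0.
Test 1: faults giving observed Y1=1, Y2=0 are {n2 stuck-at-0, n7 stuck-at-1}.
Test 2 (x1=0, x2=0, x3=1, x4=0, x5=1): fault-free n1=1, n2=0, n3=0, n4=1, n5=1, n6=0, n7=0, n8=1 → Y1=0, Y2=1; observed Y1=0, Y2=1. Eliminates n7 stuck-at-1.
Only n2 stuck-at-0 is consistent with every test.

n2 stuck-at-0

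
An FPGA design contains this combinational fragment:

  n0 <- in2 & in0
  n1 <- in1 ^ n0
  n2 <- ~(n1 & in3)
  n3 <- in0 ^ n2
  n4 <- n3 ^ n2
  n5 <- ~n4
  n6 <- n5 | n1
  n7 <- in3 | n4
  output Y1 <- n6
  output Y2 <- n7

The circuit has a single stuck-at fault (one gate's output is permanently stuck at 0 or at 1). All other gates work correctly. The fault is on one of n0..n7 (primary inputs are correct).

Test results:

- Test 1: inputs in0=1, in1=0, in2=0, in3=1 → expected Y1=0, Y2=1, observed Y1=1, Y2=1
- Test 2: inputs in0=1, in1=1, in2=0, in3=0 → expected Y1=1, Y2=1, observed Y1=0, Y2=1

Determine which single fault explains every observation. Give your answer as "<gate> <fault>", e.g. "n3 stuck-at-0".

n0 stuck-at-1

Fault-free values for test 1 (in0=1, in1=0, in2=0, in3=1): n0=0, n1=0, n2=1, n3=0, n4=1, n5=0, n6=0, n7=1, giving Y1=0, Y2=1. Observed Y1=1, Y2=1.
Test 1: faults giving observed Y1=1, Y2=1 are {n0 stuck-at-1, n1 stuck-at-1, n3 stuck-at-1, n4 stuck-at-0, n5 stuck-at-1, n6 stuck-at-1}.
Test 2 (in0=1, in1=1, in2=0, in3=0): fault-free n0=0, n1=1, n2=1, n3=0, n4=1, n5=0, n6=1, n7=1 → Y1=1, Y2=1; observed Y1=0, Y2=1. Eliminates n1 stuck-at-1, n3 stuck-at-1, n4 stuck-at-0, n5 stuck-at-1, n6 stuck-at-1.
Only n0 stuck-at-1 is consistent with every test.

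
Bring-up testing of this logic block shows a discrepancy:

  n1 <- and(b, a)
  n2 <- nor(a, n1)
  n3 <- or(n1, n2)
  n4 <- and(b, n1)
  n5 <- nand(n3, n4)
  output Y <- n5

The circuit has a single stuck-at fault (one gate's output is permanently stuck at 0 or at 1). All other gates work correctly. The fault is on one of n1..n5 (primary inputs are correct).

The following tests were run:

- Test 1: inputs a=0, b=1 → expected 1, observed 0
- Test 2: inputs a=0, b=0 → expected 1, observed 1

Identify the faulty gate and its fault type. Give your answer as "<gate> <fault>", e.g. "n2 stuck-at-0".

n1 stuck-at-1

Fault-free values for test 1 (a=0, b=1): n1=0, n2=1, n3=1, n4=0, n5=1, giving Y=1. Observed 0.
Test 1: faults giving observed 0 are {n1 stuck-at-1, n4 stuck-at-1, n5 stuck-at-0}.
Test 2 (a=0, b=0): fault-free n1=0, n2=1, n3=1, n4=0, n5=1 → 1; observed 1. Eliminates n4 stuck-at-1, n5 stuck-at-0.
Only n1 stuck-at-1 is consistent with every test.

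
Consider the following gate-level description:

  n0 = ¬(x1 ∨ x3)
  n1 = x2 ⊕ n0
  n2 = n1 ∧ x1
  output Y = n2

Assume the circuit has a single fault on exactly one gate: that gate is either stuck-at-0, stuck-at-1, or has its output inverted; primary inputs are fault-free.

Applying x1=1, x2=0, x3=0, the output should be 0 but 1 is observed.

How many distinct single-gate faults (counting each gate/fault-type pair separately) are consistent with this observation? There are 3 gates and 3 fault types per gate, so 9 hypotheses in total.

6

Fault-free: n0=0, n1=0, n2=0 → 0. Observed 1.
  n0 stuck-at-0: output 0 ✗
  n0 stuck-at-1: output 1 ✓
  n0 inverted output: output 1 ✓
  n1 stuck-at-0: output 0 ✗
  n1 stuck-at-1: output 1 ✓
  n1 inverted output: output 1 ✓
  n2 stuck-at-0: output 0 ✗
  n2 stuck-at-1: output 1 ✓
  n2 inverted output: output 1 ✓
Consistent faults: {n0 stuck-at-1, n0 inverted output, n1 stuck-at-1, n1 inverted output, n2 stuck-at-1, n2 inverted output} — 6 in all.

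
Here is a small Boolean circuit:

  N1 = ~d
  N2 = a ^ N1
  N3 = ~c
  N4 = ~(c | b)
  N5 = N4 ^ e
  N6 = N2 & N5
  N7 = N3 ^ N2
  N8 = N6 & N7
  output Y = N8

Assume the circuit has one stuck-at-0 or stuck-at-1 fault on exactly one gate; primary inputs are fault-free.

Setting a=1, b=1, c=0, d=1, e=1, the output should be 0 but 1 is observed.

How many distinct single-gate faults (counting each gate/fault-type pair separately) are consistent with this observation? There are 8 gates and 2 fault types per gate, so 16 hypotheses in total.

3

Fault-free: N1=0, N2=1, N3=1, N4=0, N5=1, N6=1, N7=0, N8=0 → 0. Observed 1.
  N1: none of the 2 fault types match ✗
  N2: none of the 2 fault types match ✗
  N3: stuck-at-0 ✓; others ✗
  N4: none of the 2 fault types match ✗
  N5: none of the 2 fault types match ✗
  N6: none of the 2 fault types match ✗
  N7: stuck-at-1 ✓; others ✗
  N8: stuck-at-1 ✓; others ✗
Consistent faults: {N3 stuck-at-0, N7 stuck-at-1, N8 stuck-at-1} — 3 in all.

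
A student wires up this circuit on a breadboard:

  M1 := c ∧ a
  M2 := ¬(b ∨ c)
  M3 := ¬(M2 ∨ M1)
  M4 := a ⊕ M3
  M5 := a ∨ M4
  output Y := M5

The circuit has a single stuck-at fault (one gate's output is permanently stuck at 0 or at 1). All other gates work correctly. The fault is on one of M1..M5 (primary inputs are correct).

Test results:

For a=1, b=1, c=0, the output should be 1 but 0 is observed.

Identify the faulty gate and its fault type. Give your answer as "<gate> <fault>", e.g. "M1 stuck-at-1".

Fault-free values for test 1 (a=1, b=1, c=0): M1=0, M2=0, M3=1, M4=0, M5=1, giving Y=1. Observed 0.
Test 1: faults giving observed 0 are {M5 stuck-at-0}.
Only M5 stuck-at-0 is consistent with every test.

M5 stuck-at-0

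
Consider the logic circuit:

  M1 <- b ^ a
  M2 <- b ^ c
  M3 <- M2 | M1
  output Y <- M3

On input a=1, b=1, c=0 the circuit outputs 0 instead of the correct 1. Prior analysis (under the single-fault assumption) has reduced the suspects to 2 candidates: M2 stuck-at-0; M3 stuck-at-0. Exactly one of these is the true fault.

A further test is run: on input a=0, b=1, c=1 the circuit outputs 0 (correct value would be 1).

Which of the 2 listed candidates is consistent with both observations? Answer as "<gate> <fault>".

M3 stuck-at-0

Evaluate each candidate on input a=0, b=1, c=1:
  M2 stuck-at-0: M1=1, M2=0 [stuck-at-0], M3=1 → 1 — eliminated
  M3 stuck-at-0: M1=1, M2=0, M3=0 [stuck-at-0] → 0 — matches
Only M3 stuck-at-0 reproduces the observed 0.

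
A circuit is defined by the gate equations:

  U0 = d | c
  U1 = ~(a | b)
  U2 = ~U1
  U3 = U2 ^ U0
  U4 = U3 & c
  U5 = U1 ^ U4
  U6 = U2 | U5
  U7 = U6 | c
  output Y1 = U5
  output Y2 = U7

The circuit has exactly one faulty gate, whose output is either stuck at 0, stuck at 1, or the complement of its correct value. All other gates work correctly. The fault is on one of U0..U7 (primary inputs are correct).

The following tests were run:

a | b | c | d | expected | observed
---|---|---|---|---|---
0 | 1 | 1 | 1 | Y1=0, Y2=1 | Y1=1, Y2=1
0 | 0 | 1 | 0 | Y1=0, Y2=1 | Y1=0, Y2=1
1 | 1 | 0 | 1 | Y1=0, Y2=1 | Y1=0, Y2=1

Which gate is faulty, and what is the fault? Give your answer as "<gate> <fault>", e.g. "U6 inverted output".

Fault-free values for test 1 (a=0, b=1, c=1, d=1): U0=1, U1=0, U2=1, U3=0, U4=0, U5=0, U6=1, U7=1, giving Y1=0, Y2=1. Observed Y1=1, Y2=1.
Test 1: faults giving observed Y1=1, Y2=1 are {U0 stuck-at-0, U0 inverted output, U2 stuck-at-0, U2 inverted output, U3 stuck-at-1, U3 inverted output, U4 stuck-at-1, U4 inverted output, U5 stuck-at-1, U5 inverted output}.
Test 2 (a=0, b=0, c=1, d=0): fault-free U0=1, U1=1, U2=0, U3=1, U4=1, U5=0, U6=0, U7=1 → Y1=0, Y2=1; observed Y1=0, Y2=1. Eliminates U0 stuck-at-0, U0 inverted output, U2 inverted output, U3 inverted output, U4 inverted output, U5 stuck-at-1, U5 inverted output.
Test 3 (a=1, b=1, c=0, d=1): fault-free U0=1, U1=0, U2=1, U3=0, U4=0, U5=0, U6=1, U7=1 → Y1=0, Y2=1; observed Y1=0, Y2=1. Eliminates U2 stuck-at-0, U4 stuck-at-1.
Only U3 stuck-at-1 is consistent with every test.

U3 stuck-at-1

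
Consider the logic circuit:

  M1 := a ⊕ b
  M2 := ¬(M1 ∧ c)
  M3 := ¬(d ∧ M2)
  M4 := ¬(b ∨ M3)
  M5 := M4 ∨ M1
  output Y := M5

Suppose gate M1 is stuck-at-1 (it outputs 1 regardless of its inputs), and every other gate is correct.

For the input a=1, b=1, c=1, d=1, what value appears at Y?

1

Propagate with M1 forced: M1=1 [stuck-at-1], M2=0, M3=1, M4=0, M5=1.
So Y = 1. (Without the fault it would be 0.)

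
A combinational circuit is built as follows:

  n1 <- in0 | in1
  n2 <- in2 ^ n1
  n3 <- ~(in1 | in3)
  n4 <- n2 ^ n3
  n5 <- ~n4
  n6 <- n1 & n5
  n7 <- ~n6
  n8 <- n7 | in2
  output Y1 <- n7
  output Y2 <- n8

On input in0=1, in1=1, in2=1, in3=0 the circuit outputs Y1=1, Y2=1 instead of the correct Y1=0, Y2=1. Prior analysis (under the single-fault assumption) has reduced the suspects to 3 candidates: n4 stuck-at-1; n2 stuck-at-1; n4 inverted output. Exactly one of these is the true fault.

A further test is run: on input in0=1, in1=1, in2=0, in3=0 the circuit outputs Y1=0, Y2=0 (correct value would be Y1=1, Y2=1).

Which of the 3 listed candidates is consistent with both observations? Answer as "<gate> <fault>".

n4 inverted output

Evaluate each candidate on input in0=1, in1=1, in2=0, in3=0:
  n4 stuck-at-1: n1=1, n2=1, n3=0, n4=1 [stuck-at-1], n5=0, n6=0, n7=1, n8=1 → Y1=1, Y2=1 — eliminated
  n2 stuck-at-1: n1=1, n2=1 [stuck-at-1], n3=0, n4=1, n5=0, n6=0, n7=1, n8=1 → Y1=1, Y2=1 — eliminated
  n4 inverted output: n1=1, n2=1, n3=0, n4=0 [inverted output], n5=1, n6=1, n7=0, n8=0 → Y1=0, Y2=0 — matches
Only n4 inverted output reproduces the observed Y1=0, Y2=0.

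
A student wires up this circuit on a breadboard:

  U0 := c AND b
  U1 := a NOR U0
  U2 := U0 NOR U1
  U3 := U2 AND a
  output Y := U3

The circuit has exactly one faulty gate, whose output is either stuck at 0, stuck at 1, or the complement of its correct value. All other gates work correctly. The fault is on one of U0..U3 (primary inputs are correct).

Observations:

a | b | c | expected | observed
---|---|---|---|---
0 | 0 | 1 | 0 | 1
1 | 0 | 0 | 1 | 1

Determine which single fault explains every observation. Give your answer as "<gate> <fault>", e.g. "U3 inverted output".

Fault-free values for test 1 (a=0, b=0, c=1): U0=0, U1=1, U2=0, U3=0, giving Y=0. Observed 1.
Test 1: faults giving observed 1 are {U3 stuck-at-1, U3 inverted output}.
Test 2 (a=1, b=0, c=0): fault-free U0=0, U1=0, U2=1, U3=1 → 1; observed 1. Eliminates U3 inverted output.
Only U3 stuck-at-1 is consistent with every test.

U3 stuck-at-1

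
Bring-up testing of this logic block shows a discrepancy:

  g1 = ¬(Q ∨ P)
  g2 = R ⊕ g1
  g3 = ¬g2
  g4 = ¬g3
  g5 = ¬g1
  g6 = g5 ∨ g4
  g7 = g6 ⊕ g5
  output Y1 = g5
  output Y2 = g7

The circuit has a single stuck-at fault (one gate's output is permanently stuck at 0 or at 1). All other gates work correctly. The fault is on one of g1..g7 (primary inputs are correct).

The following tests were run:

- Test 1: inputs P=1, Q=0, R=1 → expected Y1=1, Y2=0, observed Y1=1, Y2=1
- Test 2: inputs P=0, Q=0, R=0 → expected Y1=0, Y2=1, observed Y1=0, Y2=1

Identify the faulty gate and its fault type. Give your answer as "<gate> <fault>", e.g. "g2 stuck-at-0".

Fault-free values for test 1 (P=1, Q=0, R=1): g1=0, g2=1, g3=0, g4=1, g5=1, g6=1, g7=0, giving Y1=1, Y2=0. Observed Y1=1, Y2=1.
Test 1: faults giving observed Y1=1, Y2=1 are {g6 stuck-at-0, g7 stuck-at-1}.
Test 2 (P=0, Q=0, R=0): fault-free g1=1, g2=1, g3=0, g4=1, g5=0, g6=1, g7=1 → Y1=0, Y2=1; observed Y1=0, Y2=1. Eliminates g6 stuck-at-0.
Only g7 stuck-at-1 is consistent with every test.

g7 stuck-at-1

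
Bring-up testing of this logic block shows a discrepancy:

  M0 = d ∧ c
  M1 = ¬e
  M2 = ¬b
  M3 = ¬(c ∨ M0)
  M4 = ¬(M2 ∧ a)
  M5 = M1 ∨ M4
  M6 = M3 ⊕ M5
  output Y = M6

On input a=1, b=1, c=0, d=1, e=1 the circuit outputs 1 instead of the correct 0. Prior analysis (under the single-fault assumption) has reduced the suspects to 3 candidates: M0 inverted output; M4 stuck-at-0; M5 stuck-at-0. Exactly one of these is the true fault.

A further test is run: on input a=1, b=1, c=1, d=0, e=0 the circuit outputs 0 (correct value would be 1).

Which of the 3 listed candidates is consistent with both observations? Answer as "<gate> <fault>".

Evaluate each candidate on input a=1, b=1, c=1, d=0, e=0:
  M0 inverted output: M0=1 [inverted output], M1=1, M2=0, M3=0, M4=1, M5=1, M6=1 → 1 — eliminated
  M4 stuck-at-0: M0=0, M1=1, M2=0, M3=0, M4=0 [stuck-at-0], M5=1, M6=1 → 1 — eliminated
  M5 stuck-at-0: M0=0, M1=1, M2=0, M3=0, M4=1, M5=0 [stuck-at-0], M6=0 → 0 — matches
Only M5 stuck-at-0 reproduces the observed 0.

M5 stuck-at-0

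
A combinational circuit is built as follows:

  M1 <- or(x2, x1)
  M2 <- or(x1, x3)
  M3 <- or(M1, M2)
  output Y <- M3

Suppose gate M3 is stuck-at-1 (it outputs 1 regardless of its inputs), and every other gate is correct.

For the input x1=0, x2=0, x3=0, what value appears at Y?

Propagate with M3 forced: M1=0, M2=0, M3=1 [stuck-at-1].
So Y = 1. (Without the fault it would be 0.)

1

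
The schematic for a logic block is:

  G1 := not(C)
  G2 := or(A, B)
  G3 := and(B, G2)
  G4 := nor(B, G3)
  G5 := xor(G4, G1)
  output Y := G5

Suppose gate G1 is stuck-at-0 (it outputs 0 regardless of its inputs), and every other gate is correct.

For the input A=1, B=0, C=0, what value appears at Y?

Propagate with G1 forced: G1=0 [stuck-at-0], G2=1, G3=0, G4=1, G5=1.
So Y = 1. (Without the fault it would be 0.)

1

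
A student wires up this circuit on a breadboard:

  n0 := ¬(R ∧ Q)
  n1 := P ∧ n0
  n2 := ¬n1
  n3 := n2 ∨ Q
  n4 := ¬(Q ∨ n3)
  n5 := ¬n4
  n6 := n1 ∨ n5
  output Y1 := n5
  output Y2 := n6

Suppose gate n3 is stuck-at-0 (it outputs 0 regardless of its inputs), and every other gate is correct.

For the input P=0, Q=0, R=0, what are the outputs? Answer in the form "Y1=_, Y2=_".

Propagate with n3 forced: n0=1, n1=0, n2=1, n3=0 [stuck-at-0], n4=1, n5=0, n6=0.
So the outputs are Y1=0, Y2=0. (Without the fault they would be Y1=1, Y2=1.)

Y1=0, Y2=0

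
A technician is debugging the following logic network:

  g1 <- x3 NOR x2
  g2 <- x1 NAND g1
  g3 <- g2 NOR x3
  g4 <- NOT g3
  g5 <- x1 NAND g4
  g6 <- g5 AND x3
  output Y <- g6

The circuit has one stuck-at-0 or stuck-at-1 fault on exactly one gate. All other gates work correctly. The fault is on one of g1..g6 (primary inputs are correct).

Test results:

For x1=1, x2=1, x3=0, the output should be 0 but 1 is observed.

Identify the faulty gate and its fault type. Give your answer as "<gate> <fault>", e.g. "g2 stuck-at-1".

g6 stuck-at-1

Fault-free values for test 1 (x1=1, x2=1, x3=0): g1=0, g2=1, g3=0, g4=1, g5=0, g6=0, giving Y=0. Observed 1.
Test 1: faults giving observed 1 are {g6 stuck-at-1}.
Only g6 stuck-at-1 is consistent with every test.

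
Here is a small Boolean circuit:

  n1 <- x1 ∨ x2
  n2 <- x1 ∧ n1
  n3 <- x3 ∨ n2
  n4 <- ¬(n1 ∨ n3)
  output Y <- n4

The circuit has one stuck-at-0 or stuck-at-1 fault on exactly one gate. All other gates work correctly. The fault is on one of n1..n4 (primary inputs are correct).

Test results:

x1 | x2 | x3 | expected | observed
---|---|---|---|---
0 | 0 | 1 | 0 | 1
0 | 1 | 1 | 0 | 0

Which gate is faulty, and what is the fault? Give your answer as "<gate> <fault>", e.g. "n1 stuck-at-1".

n3 stuck-at-0

Fault-free values for test 1 (x1=0, x2=0, x3=1): n1=0, n2=0, n3=1, n4=0, giving Y=0. Observed 1.
Test 1: faults giving observed 1 are {n3 stuck-at-0, n4 stuck-at-1}.
Test 2 (x1=0, x2=1, x3=1): fault-free n1=1, n2=0, n3=1, n4=0 → 0; observed 0. Eliminates n4 stuck-at-1.
Only n3 stuck-at-0 is consistent with every test.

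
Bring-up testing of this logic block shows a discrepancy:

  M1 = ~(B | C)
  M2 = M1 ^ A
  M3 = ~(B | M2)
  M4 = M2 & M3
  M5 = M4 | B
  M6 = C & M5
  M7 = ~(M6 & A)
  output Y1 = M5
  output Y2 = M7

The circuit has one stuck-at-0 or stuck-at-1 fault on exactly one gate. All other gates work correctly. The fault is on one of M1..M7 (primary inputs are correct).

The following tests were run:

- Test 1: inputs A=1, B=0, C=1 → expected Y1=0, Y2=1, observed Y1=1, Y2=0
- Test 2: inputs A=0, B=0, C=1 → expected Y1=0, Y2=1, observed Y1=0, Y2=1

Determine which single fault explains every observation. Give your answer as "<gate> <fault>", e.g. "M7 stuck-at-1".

M3 stuck-at-1

Fault-free values for test 1 (A=1, B=0, C=1): M1=0, M2=1, M3=0, M4=0, M5=0, M6=0, M7=1, giving Y1=0, Y2=1. Observed Y1=1, Y2=0.
Test 1: faults giving observed Y1=1, Y2=0 are {M3 stuck-at-1, M4 stuck-at-1, M5 stuck-at-1}.
Test 2 (A=0, B=0, C=1): fault-free M1=0, M2=0, M3=1, M4=0, M5=0, M6=0, M7=1 → Y1=0, Y2=1; observed Y1=0, Y2=1. Eliminates M4 stuck-at-1, M5 stuck-at-1.
Only M3 stuck-at-1 is consistent with every test.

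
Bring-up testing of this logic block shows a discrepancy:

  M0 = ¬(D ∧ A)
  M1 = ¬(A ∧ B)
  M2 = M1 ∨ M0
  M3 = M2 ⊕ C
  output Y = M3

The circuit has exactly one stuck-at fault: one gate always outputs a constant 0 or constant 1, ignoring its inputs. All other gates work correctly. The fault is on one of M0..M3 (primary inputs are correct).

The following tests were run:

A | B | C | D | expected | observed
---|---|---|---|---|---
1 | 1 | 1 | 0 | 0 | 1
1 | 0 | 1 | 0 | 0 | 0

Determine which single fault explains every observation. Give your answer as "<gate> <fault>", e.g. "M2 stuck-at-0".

Fault-free values for test 1 (A=1, B=1, C=1, D=0): M0=1, M1=0, M2=1, M3=0, giving Y=0. Observed 1.
Test 1: faults giving observed 1 are {M0 stuck-at-0, M2 stuck-at-0, M3 stuck-at-1}.
Test 2 (A=1, B=0, C=1, D=0): fault-free M0=1, M1=1, M2=1, M3=0 → 0; observed 0. Eliminates M2 stuck-at-0, M3 stuck-at-1.
Only M0 stuck-at-0 is consistent with every test.

M0 stuck-at-0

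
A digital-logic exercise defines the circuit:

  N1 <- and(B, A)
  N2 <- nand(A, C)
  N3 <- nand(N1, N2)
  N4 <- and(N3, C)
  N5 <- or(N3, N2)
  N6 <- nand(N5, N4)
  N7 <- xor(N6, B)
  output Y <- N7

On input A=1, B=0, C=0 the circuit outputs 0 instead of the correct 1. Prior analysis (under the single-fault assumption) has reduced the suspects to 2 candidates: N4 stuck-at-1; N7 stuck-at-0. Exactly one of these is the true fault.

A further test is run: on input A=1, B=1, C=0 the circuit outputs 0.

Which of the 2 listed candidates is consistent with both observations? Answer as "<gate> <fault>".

Evaluate each candidate on input A=1, B=1, C=0:
  N4 stuck-at-1: N1=1, N2=1, N3=0, N4=1 [stuck-at-1], N5=1, N6=0, N7=1 → 1 — eliminated
  N7 stuck-at-0: N1=1, N2=1, N3=0, N4=0, N5=1, N6=1, N7=0 [stuck-at-0] → 0 — matches
Only N7 stuck-at-0 reproduces the observed 0.

N7 stuck-at-0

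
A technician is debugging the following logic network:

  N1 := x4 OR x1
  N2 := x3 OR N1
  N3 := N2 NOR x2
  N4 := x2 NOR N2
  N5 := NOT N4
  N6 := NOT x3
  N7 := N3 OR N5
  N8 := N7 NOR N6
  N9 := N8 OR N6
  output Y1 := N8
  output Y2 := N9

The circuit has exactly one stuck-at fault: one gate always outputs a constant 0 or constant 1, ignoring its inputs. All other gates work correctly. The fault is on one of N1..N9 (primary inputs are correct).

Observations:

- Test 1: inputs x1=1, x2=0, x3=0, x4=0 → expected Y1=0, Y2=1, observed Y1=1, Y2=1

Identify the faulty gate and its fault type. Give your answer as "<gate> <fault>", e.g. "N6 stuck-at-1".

Fault-free values for test 1 (x1=1, x2=0, x3=0, x4=0): N1=1, N2=1, N3=0, N4=0, N5=1, N6=1, N7=1, N8=0, N9=1, giving Y1=0, Y2=1. Observed Y1=1, Y2=1.
Test 1: faults giving observed Y1=1, Y2=1 are {N8 stuck-at-1}.
Only N8 stuck-at-1 is consistent with every test.

N8 stuck-at-1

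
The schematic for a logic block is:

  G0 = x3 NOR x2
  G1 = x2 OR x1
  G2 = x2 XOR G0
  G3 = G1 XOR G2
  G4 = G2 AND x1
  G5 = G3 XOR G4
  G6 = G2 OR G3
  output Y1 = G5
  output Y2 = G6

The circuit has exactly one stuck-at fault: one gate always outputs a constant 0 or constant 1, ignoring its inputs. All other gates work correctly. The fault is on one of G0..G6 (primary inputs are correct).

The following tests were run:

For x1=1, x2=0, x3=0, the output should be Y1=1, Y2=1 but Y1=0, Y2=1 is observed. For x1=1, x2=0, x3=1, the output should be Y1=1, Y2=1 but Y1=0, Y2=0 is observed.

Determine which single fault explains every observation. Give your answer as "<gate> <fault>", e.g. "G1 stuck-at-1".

G1 stuck-at-0

Fault-free values for test 1 (x1=1, x2=0, x3=0): G0=1, G1=1, G2=1, G3=0, G4=1, G5=1, G6=1, giving Y1=1, Y2=1. Observed Y1=0, Y2=1.
Test 1: faults giving observed Y1=0, Y2=1 are {G1 stuck-at-0, G3 stuck-at-1, G4 stuck-at-0, G5 stuck-at-0}.
Test 2 (x1=1, x2=0, x3=1): fault-free G0=0, G1=1, G2=0, G3=1, G4=0, G5=1, G6=1 → Y1=1, Y2=1; observed Y1=0, Y2=0. Eliminates G3 stuck-at-1, G4 stuck-at-0, G5 stuck-at-0.
Only G1 stuck-at-0 is consistent with every test.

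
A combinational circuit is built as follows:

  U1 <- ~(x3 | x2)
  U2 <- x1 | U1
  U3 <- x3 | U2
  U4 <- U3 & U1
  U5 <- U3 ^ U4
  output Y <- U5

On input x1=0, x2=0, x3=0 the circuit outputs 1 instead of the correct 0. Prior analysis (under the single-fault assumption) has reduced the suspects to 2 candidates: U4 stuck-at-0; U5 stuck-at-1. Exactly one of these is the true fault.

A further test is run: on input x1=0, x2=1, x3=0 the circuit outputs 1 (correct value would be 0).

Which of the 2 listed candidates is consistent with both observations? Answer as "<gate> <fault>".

Evaluate each candidate on input x1=0, x2=1, x3=0:
  U4 stuck-at-0: U1=0, U2=0, U3=0, U4=0 [stuck-at-0], U5=0 → 0 — eliminated
  U5 stuck-at-1: U1=0, U2=0, U3=0, U4=0, U5=1 [stuck-at-1] → 1 — matches
Only U5 stuck-at-1 reproduces the observed 1.

U5 stuck-at-1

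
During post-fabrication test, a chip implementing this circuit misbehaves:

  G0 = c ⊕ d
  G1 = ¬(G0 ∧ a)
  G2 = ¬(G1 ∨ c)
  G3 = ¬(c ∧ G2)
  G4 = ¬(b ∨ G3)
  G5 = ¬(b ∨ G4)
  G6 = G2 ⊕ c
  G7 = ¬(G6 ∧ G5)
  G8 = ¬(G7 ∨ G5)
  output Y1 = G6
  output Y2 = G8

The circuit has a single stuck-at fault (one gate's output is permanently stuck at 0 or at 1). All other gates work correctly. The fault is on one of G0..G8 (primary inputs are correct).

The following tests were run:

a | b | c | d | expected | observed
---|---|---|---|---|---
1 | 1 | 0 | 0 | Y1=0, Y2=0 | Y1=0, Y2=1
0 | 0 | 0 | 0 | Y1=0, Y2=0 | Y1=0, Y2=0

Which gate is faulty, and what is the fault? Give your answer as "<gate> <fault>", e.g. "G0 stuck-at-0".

G7 stuck-at-0

Fault-free values for test 1 (a=1, b=1, c=0, d=0): G0=0, G1=1, G2=0, G3=1, G4=0, G5=0, G6=0, G7=1, G8=0, giving Y1=0, Y2=0. Observed Y1=0, Y2=1.
Test 1: faults giving observed Y1=0, Y2=1 are {G7 stuck-at-0, G8 stuck-at-1}.
Test 2 (a=0, b=0, c=0, d=0): fault-free G0=0, G1=1, G2=0, G3=1, G4=0, G5=1, G6=0, G7=1, G8=0 → Y1=0, Y2=0; observed Y1=0, Y2=0. Eliminates G8 stuck-at-1.
Only G7 stuck-at-0 is consistent with every test.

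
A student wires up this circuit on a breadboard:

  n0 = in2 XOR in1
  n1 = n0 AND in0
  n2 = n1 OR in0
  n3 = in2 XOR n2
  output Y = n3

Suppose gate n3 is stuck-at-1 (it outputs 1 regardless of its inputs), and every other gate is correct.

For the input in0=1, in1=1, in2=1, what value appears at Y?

1

Propagate with n3 forced: n0=0, n1=0, n2=1, n3=1 [stuck-at-1].
So Y = 1. (Without the fault it would be 0.)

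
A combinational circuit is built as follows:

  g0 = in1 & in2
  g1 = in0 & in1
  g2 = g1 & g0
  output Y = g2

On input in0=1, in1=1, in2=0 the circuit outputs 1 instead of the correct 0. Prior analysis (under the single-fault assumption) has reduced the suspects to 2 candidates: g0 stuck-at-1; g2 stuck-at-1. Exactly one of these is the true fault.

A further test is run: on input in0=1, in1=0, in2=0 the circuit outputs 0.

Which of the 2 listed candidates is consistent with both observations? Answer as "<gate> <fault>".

g0 stuck-at-1

Evaluate each candidate on input in0=1, in1=0, in2=0:
  g0 stuck-at-1: g0=1 [stuck-at-1], g1=0, g2=0 → 0 — matches
  g2 stuck-at-1: g0=0, g1=0, g2=1 [stuck-at-1] → 1 — eliminated
Only g0 stuck-at-1 reproduces the observed 0.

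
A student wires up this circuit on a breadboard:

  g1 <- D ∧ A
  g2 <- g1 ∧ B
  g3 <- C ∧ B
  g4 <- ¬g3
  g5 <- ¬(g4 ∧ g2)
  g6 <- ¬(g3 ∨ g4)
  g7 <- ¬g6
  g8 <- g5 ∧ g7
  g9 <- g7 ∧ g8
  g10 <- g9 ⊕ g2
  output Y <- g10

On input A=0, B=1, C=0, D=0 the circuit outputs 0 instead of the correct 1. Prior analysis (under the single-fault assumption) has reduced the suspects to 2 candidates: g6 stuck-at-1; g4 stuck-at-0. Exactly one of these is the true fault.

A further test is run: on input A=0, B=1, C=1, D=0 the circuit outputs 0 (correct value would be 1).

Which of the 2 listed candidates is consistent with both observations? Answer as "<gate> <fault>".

g6 stuck-at-1

Evaluate each candidate on input A=0, B=1, C=1, D=0:
  g6 stuck-at-1: g1=0, g2=0, g3=1, g4=0, g5=1, g6=1 [stuck-at-1], g7=0, g8=0, g9=0, g10=0 → 0 — matches
  g4 stuck-at-0: g1=0, g2=0, g3=1, g4=0 [stuck-at-0], g5=1, g6=0, g7=1, g8=1, g9=1, g10=1 → 1 — eliminated
Only g6 stuck-at-1 reproduces the observed 0.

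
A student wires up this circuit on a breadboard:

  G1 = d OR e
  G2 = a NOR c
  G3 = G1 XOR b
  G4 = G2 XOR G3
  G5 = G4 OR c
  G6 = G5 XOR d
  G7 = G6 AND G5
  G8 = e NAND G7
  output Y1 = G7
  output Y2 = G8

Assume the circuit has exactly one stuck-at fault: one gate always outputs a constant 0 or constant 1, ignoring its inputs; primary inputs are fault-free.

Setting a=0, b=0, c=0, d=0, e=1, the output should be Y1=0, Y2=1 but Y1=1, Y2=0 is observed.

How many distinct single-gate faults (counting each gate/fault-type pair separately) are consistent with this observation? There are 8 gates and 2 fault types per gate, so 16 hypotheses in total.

6

Fault-free: G1=1, G2=1, G3=1, G4=0, G5=0, G6=0, G7=0, G8=1 → Y1=0, Y2=1. Observed Y1=1, Y2=0.
  G1: stuck-at-0 ✓; others ✗
  G2: stuck-at-0 ✓; others ✗
  G3: stuck-at-0 ✓; others ✗
  G4: stuck-at-1 ✓; others ✗
  G5: stuck-at-1 ✓; others ✗
  G6: none of the 2 fault types match ✗
  G7: stuck-at-1 ✓; others ✗
  G8: none of the 2 fault types match ✗
Consistent faults: {G1 stuck-at-0, G2 stuck-at-0, G3 stuck-at-0, G4 stuck-at-1, G5 stuck-at-1, G7 stuck-at-1} — 6 in all.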